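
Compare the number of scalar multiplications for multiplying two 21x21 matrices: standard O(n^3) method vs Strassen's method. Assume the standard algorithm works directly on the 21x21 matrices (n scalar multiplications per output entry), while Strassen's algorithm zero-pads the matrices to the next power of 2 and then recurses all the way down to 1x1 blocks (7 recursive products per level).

Matrix multiplication for 21x21 matrices:

Strassen's algorithm requires power-of-2 dimensions. Pad 21x21 to 32x32 (next power of 2).

Standard algorithm: 21^3 = 9261 multiplications
Strassen's algorithm: 7^(log2(32)) = 7^5 = 16807 multiplications
Difference: 9261 - 16807 = -7546 (Strassen uses MORE here due to padding overhead — for small or just-over-power-of-2 n, padding can outweigh the per-level savings)

Standard: 9261 multiplications (21^3). Strassen: 16807 multiplications (7^5, after padding to 32x32). Strassen reduces 8 recursive multiplications to 7 at each level.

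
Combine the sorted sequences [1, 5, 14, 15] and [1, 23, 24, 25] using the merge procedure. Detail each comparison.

Merging process:

Compare 1 vs 1: take 1 from left. Merged: [1]
Compare 5 vs 1: take 1 from right. Merged: [1, 1]
Compare 5 vs 23: take 5 from left. Merged: [1, 1, 5]
Compare 14 vs 23: take 14 from left. Merged: [1, 1, 5, 14]
Compare 15 vs 23: take 15 from left. Merged: [1, 1, 5, 14, 15]
Append remaining from right: [23, 24, 25]. Merged: [1, 1, 5, 14, 15, 23, 24, 25]

Final merged array: [1, 1, 5, 14, 15, 23, 24, 25]
Total comparisons: 5

The merged array is [1, 1, 5, 14, 15, 23, 24, 25], requiring 5 comparisons. The merge step runs in O(n) time where n is the total number of elements.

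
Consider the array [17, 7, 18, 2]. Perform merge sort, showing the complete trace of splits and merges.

Merge sort trace:

Split: [17, 7, 18, 2] -> [17, 7] and [18, 2]
  Split: [17, 7] -> [17] and [7]
  Merge: [17] + [7] -> [7, 17]
  Split: [18, 2] -> [18] and [2]
  Merge: [18] + [2] -> [2, 18]
Merge: [7, 17] + [2, 18] -> [2, 7, 17, 18]

Final sorted array: [2, 7, 17, 18]

The merge sort proceeds by recursively splitting the array and merging sorted halves.
After all merges, the sorted array is [2, 7, 17, 18].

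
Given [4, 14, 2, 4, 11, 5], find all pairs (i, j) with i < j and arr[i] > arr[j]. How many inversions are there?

Finding inversions in [4, 14, 2, 4, 11, 5]:

(0, 2): arr[0]=4 > arr[2]=2
(1, 2): arr[1]=14 > arr[2]=2
(1, 3): arr[1]=14 > arr[3]=4
(1, 4): arr[1]=14 > arr[4]=11
(1, 5): arr[1]=14 > arr[5]=5
(4, 5): arr[4]=11 > arr[5]=5

Total inversions: 6

The array has 6 inversion(s): (0,2), (1,2), (1,3), (1,4), (1,5), (4,5). Each pair (i,j) satisfies i < j and arr[i] > arr[j].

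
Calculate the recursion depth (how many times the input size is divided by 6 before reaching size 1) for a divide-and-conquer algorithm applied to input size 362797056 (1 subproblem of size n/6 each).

For divide and conquer with division factor 6:

Problem sizes at each level:
Level 0: 362797056
Level 1: 60466176
Level 2: 10077696
Level 3: 1679616
Level 4: 279936
Level 5: 46656
Level 6: 7776
Level 7: 1296
Level 8: 216
Level 9: 36
Level 10: 6
Level 11: 1

The root is level 0 and the size-1 base case is level 11 (the tree spans levels 0 through 11, i.e. 12 levels counting the root), so the depth is the number of divisions: log_6(362797056) = 11

The recursion tree depth is log_6(362797056) = 11. At each level, the problem size is divided by 6, so it takes 11 divisions to reduce to a base case of size 1. The algorithm makes 1 recursive call at each level.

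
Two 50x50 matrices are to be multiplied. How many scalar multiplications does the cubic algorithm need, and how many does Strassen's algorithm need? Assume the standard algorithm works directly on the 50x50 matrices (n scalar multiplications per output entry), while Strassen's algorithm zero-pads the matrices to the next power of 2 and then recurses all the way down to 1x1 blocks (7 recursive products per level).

Matrix multiplication for 50x50 matrices:

Strassen's algorithm requires power-of-2 dimensions. Pad 50x50 to 64x64 (next power of 2).

Standard algorithm: 50^3 = 125000 multiplications
Strassen's algorithm: 7^(log2(64)) = 7^6 = 117649 multiplications
Savings: 125000 - 117649 = 7351 multiplications

Standard: 125000 multiplications (50^3). Strassen: 117649 multiplications (7^6, after padding to 64x64). Strassen reduces 8 recursive multiplications to 7 at each level.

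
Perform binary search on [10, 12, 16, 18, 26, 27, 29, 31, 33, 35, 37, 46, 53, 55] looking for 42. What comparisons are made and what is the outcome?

Binary search for 42 in [10, 12, 16, 18, 26, 27, 29, 31, 33, 35, 37, 46, 53, 55]:

lo=0, hi=13, mid=6, arr[mid]=29 -> 29 < 42, search right half
lo=7, hi=13, mid=10, arr[mid]=37 -> 37 < 42, search right half
lo=11, hi=13, mid=12, arr[mid]=53 -> 53 > 42, search left half
lo=11, hi=11, mid=11, arr[mid]=46 -> 46 > 42, search left half
lo=11 > hi=10, target 42 not found

Binary search determines that 42 is not in the array after 4 comparisons. The search space was exhausted without finding the target.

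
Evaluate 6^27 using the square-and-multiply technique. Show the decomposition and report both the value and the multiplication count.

Computing 6^27 by squaring (build up from 6^1; each line after the first costs one multiplication):

6^1 = 6
6^2 = (6^1)^2 = 6^2 = 36
6^3 = 6 * 6^2 = 6 * 36 = 216
6^6 = (6^3)^2 = 216^2 = 46656
6^12 = (6^6)^2 = 46656^2 = 2176782336
6^13 = 6 * 6^12 = 6 * 2176782336 = 13060694016
6^26 = (6^13)^2 = 13060694016^2 = 170581728179578208256
6^27 = 6 * 6^26 = 6 * 170581728179578208256 = 1023490369077469249536

Result: 1023490369077469249536
Multiplications needed: 7 (7 lines after 6^1)

6^27 = 1023490369077469249536. Using exponentiation by squaring, this requires 7 multiplications. The key idea: if the exponent is even, square the half-power; if odd, multiply by the base once.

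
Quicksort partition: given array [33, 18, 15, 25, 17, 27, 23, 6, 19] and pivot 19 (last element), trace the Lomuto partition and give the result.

Lomuto partition with pivot = 19:

Initial array: [33, 18, 15, 25, 17, 27, 23, 6, 19]

arr[0]=33 > 19: no swap
arr[1]=18 <= 19: swap with position 0, array becomes [18, 33, 15, 25, 17, 27, 23, 6, 19]
arr[2]=15 <= 19: swap with position 1, array becomes [18, 15, 33, 25, 17, 27, 23, 6, 19]
arr[3]=25 > 19: no swap
arr[4]=17 <= 19: swap with position 2, array becomes [18, 15, 17, 25, 33, 27, 23, 6, 19]
arr[5]=27 > 19: no swap
arr[6]=23 > 19: no swap
arr[7]=6 <= 19: swap with position 3, array becomes [18, 15, 17, 6, 33, 27, 23, 25, 19]

Place pivot at position 4: [18, 15, 17, 6, 19, 27, 23, 25, 33]
Pivot position: 4

After partitioning with pivot 19, the array becomes [18, 15, 17, 6, 19, 27, 23, 25, 33]. The pivot is placed at index 4. All elements to the left of the pivot are <= 19, and all elements to the right are > 19.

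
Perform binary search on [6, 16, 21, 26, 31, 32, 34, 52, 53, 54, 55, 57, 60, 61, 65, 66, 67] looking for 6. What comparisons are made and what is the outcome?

Binary search for 6 in [6, 16, 21, 26, 31, 32, 34, 52, 53, 54, 55, 57, 60, 61, 65, 66, 67]:

lo=0, hi=16, mid=8, arr[mid]=53 -> 53 > 6, search left half
lo=0, hi=7, mid=3, arr[mid]=26 -> 26 > 6, search left half
lo=0, hi=2, mid=1, arr[mid]=16 -> 16 > 6, search left half
lo=0, hi=0, mid=0, arr[mid]=6 -> Found target at index 0!

Binary search finds 6 at index 0 after 4 comparisons. The search repeatedly halves the search space by comparing with the middle element.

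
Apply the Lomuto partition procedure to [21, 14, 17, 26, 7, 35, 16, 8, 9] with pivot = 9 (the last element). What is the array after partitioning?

Lomuto partition with pivot = 9:

Initial array: [21, 14, 17, 26, 7, 35, 16, 8, 9]

arr[0]=21 > 9: no swap
arr[1]=14 > 9: no swap
arr[2]=17 > 9: no swap
arr[3]=26 > 9: no swap
arr[4]=7 <= 9: swap with position 0, array becomes [7, 14, 17, 26, 21, 35, 16, 8, 9]
arr[5]=35 > 9: no swap
arr[6]=16 > 9: no swap
arr[7]=8 <= 9: swap with position 1, array becomes [7, 8, 17, 26, 21, 35, 16, 14, 9]

Place pivot at position 2: [7, 8, 9, 26, 21, 35, 16, 14, 17]
Pivot position: 2

After partitioning with pivot 9, the array becomes [7, 8, 9, 26, 21, 35, 16, 14, 17]. The pivot is placed at index 2. All elements to the left of the pivot are <= 9, and all elements to the right are > 9.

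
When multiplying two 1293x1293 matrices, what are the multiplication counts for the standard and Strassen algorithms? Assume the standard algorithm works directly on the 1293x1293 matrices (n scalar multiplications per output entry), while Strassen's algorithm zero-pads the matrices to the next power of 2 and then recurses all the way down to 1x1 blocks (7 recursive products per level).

Matrix multiplication for 1293x1293 matrices:

Strassen's algorithm requires power-of-2 dimensions. Pad 1293x1293 to 2048x2048 (next power of 2).

Standard algorithm: 1293^3 = 2161700757 multiplications
Strassen's algorithm: 7^(log2(2048)) = 7^11 = 1977326743 multiplications
Savings: 2161700757 - 1977326743 = 184374014 multiplications

Standard: 2161700757 multiplications (1293^3). Strassen: 1977326743 multiplications (7^11, after padding to 2048x2048). Strassen reduces 8 recursive multiplications to 7 at each level.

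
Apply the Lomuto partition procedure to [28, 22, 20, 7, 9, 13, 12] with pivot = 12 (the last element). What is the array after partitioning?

Lomuto partition with pivot = 12:

Initial array: [28, 22, 20, 7, 9, 13, 12]

arr[0]=28 > 12: no swap
arr[1]=22 > 12: no swap
arr[2]=20 > 12: no swap
arr[3]=7 <= 12: swap with position 0, array becomes [7, 22, 20, 28, 9, 13, 12]
arr[4]=9 <= 12: swap with position 1, array becomes [7, 9, 20, 28, 22, 13, 12]
arr[5]=13 > 12: no swap

Place pivot at position 2: [7, 9, 12, 28, 22, 13, 20]
Pivot position: 2

After partitioning with pivot 12, the array becomes [7, 9, 12, 28, 22, 13, 20]. The pivot is placed at index 2. All elements to the left of the pivot are <= 12, and all elements to the right are > 12.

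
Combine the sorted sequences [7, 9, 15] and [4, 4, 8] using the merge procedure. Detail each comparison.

Merging process:

Compare 7 vs 4: take 4 from right. Merged: [4]
Compare 7 vs 4: take 4 from right. Merged: [4, 4]
Compare 7 vs 8: take 7 from left. Merged: [4, 4, 7]
Compare 9 vs 8: take 8 from right. Merged: [4, 4, 7, 8]
Append remaining from left: [9, 15]. Merged: [4, 4, 7, 8, 9, 15]

Final merged array: [4, 4, 7, 8, 9, 15]
Total comparisons: 4

The merged array is [4, 4, 7, 8, 9, 15], requiring 4 comparisons. The merge step runs in O(n) time where n is the total number of elements.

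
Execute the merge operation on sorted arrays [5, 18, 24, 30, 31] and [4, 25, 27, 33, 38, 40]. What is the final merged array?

Merging process:

Compare 5 vs 4: take 4 from right. Merged: [4]
Compare 5 vs 25: take 5 from left. Merged: [4, 5]
Compare 18 vs 25: take 18 from left. Merged: [4, 5, 18]
Compare 24 vs 25: take 24 from left. Merged: [4, 5, 18, 24]
Compare 30 vs 25: take 25 from right. Merged: [4, 5, 18, 24, 25]
Compare 30 vs 27: take 27 from right. Merged: [4, 5, 18, 24, 25, 27]
Compare 30 vs 33: take 30 from left. Merged: [4, 5, 18, 24, 25, 27, 30]
Compare 31 vs 33: take 31 from left. Merged: [4, 5, 18, 24, 25, 27, 30, 31]
Append remaining from right: [33, 38, 40]. Merged: [4, 5, 18, 24, 25, 27, 30, 31, 33, 38, 40]

Final merged array: [4, 5, 18, 24, 25, 27, 30, 31, 33, 38, 40]
Total comparisons: 8

The merged array is [4, 5, 18, 24, 25, 27, 30, 31, 33, 38, 40], requiring 8 comparisons. The merge step runs in O(n) time where n is the total number of elements.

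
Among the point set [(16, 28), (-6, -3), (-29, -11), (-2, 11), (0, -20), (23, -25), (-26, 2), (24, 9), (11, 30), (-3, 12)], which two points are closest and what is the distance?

Computing all pairwise distances among 10 points:

d((16, 28), (-6, -3)) = 38.0132
d((16, 28), (-29, -11)) = 59.5483
d((16, 28), (-2, 11)) = 24.7588
d((16, 28), (0, -20)) = 50.5964
d((16, 28), (23, -25)) = 53.4603
d((16, 28), (-26, 2)) = 49.3964
d((16, 28), (24, 9)) = 20.6155
d((16, 28), (11, 30)) = 5.3852
d((16, 28), (-3, 12)) = 24.8395
d((-6, -3), (-29, -11)) = 24.3516
d((-6, -3), (-2, 11)) = 14.5602
d((-6, -3), (0, -20)) = 18.0278
d((-6, -3), (23, -25)) = 36.4005
d((-6, -3), (-26, 2)) = 20.6155
d((-6, -3), (24, 9)) = 32.311
d((-6, -3), (11, 30)) = 37.1214
d((-6, -3), (-3, 12)) = 15.2971
d((-29, -11), (-2, 11)) = 34.8281
d((-29, -11), (0, -20)) = 30.3645
d((-29, -11), (23, -25)) = 53.8516
d((-29, -11), (-26, 2)) = 13.3417
d((-29, -11), (24, 9)) = 56.648
d((-29, -11), (11, 30)) = 57.28
d((-29, -11), (-3, 12)) = 34.7131
d((-2, 11), (0, -20)) = 31.0644
d((-2, 11), (23, -25)) = 43.8292
d((-2, 11), (-26, 2)) = 25.632
d((-2, 11), (24, 9)) = 26.0768
d((-2, 11), (11, 30)) = 23.0217
d((-2, 11), (-3, 12)) = 1.4142 <-- minimum
d((0, -20), (23, -25)) = 23.5372
d((0, -20), (-26, 2)) = 34.0588
d((0, -20), (24, 9)) = 37.6431
d((0, -20), (11, 30)) = 51.1957
d((0, -20), (-3, 12)) = 32.1403
d((23, -25), (-26, 2)) = 55.9464
d((23, -25), (24, 9)) = 34.0147
d((23, -25), (11, 30)) = 56.2939
d((23, -25), (-3, 12)) = 45.2217
d((-26, 2), (24, 9)) = 50.4876
d((-26, 2), (11, 30)) = 46.4004
d((-26, 2), (-3, 12)) = 25.0799
d((24, 9), (11, 30)) = 24.6982
d((24, 9), (-3, 12)) = 27.1662
d((11, 30), (-3, 12)) = 22.8035

Closest pair: (-2, 11) and (-3, 12) with distance 1.4142

The closest pair is (-2, 11) and (-3, 12) with Euclidean distance 1.4142. For 10 points, brute-force pairwise comparison is shown above. For large n, the divide-and-conquer algorithm (sort by x, recurse on halves, check the dividing strip) achieves O(n log n).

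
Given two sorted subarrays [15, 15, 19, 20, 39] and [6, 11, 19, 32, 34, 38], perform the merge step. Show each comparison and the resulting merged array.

Merging process:

Compare 15 vs 6: take 6 from right. Merged: [6]
Compare 15 vs 11: take 11 from right. Merged: [6, 11]
Compare 15 vs 19: take 15 from left. Merged: [6, 11, 15]
Compare 15 vs 19: take 15 from left. Merged: [6, 11, 15, 15]
Compare 19 vs 19: take 19 from left. Merged: [6, 11, 15, 15, 19]
Compare 20 vs 19: take 19 from right. Merged: [6, 11, 15, 15, 19, 19]
Compare 20 vs 32: take 20 from left. Merged: [6, 11, 15, 15, 19, 19, 20]
Compare 39 vs 32: take 32 from right. Merged: [6, 11, 15, 15, 19, 19, 20, 32]
Compare 39 vs 34: take 34 from right. Merged: [6, 11, 15, 15, 19, 19, 20, 32, 34]
Compare 39 vs 38: take 38 from right. Merged: [6, 11, 15, 15, 19, 19, 20, 32, 34, 38]
Append remaining from left: [39]. Merged: [6, 11, 15, 15, 19, 19, 20, 32, 34, 38, 39]

Final merged array: [6, 11, 15, 15, 19, 19, 20, 32, 34, 38, 39]
Total comparisons: 10

The merged array is [6, 11, 15, 15, 19, 19, 20, 32, 34, 38, 39], requiring 10 comparisons. The merge step runs in O(n) time where n is the total number of elements.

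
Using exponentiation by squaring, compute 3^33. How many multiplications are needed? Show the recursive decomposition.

Computing 3^33 by squaring (build up from 3^1; each line after the first costs one multiplication):

3^1 = 3
3^2 = (3^1)^2 = 3^2 = 9
3^4 = (3^2)^2 = 9^2 = 81
3^8 = (3^4)^2 = 81^2 = 6561
3^16 = (3^8)^2 = 6561^2 = 43046721
3^32 = (3^16)^2 = 43046721^2 = 1853020188851841
3^33 = 3 * 3^32 = 3 * 1853020188851841 = 5559060566555523

Result: 5559060566555523
Multiplications needed: 6 (6 lines after 3^1)

3^33 = 5559060566555523. Using exponentiation by squaring, this requires 6 multiplications. The key idea: if the exponent is even, square the half-power; if odd, multiply by the base once.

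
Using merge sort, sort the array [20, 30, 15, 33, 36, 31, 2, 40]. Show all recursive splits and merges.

Merge sort trace:

Split: [20, 30, 15, 33, 36, 31, 2, 40] -> [20, 30, 15, 33] and [36, 31, 2, 40]
  Split: [20, 30, 15, 33] -> [20, 30] and [15, 33]
    Split: [20, 30] -> [20] and [30]
    Merge: [20] + [30] -> [20, 30]
    Split: [15, 33] -> [15] and [33]
    Merge: [15] + [33] -> [15, 33]
  Merge: [20, 30] + [15, 33] -> [15, 20, 30, 33]
  Split: [36, 31, 2, 40] -> [36, 31] and [2, 40]
    Split: [36, 31] -> [36] and [31]
    Merge: [36] + [31] -> [31, 36]
    Split: [2, 40] -> [2] and [40]
    Merge: [2] + [40] -> [2, 40]
  Merge: [31, 36] + [2, 40] -> [2, 31, 36, 40]
Merge: [15, 20, 30, 33] + [2, 31, 36, 40] -> [2, 15, 20, 30, 31, 33, 36, 40]

Final sorted array: [2, 15, 20, 30, 31, 33, 36, 40]

The merge sort proceeds by recursively splitting the array and merging sorted halves.
After all merges, the sorted array is [2, 15, 20, 30, 31, 33, 36, 40].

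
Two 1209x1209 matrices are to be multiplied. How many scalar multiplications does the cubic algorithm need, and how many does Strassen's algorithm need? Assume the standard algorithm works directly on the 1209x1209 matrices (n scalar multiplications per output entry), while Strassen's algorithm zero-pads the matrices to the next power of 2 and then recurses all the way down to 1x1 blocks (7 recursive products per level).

Matrix multiplication for 1209x1209 matrices:

Strassen's algorithm requires power-of-2 dimensions. Pad 1209x1209 to 2048x2048 (next power of 2).

Standard algorithm: 1209^3 = 1767172329 multiplications
Strassen's algorithm: 7^(log2(2048)) = 7^11 = 1977326743 multiplications
Difference: 1767172329 - 1977326743 = -210154414 (Strassen uses MORE here due to padding overhead — for small or just-over-power-of-2 n, padding can outweigh the per-level savings)

Standard: 1767172329 multiplications (1209^3). Strassen: 1977326743 multiplications (7^11, after padding to 2048x2048). Strassen reduces 8 recursive multiplications to 7 at each level.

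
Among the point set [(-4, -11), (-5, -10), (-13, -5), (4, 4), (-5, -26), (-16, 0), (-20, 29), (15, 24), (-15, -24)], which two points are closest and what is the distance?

Computing all pairwise distances among 9 points:

d((-4, -11), (-5, -10)) = 1.4142 <-- minimum
d((-4, -11), (-13, -5)) = 10.8167
d((-4, -11), (4, 4)) = 17.0
d((-4, -11), (-5, -26)) = 15.0333
d((-4, -11), (-16, 0)) = 16.2788
d((-4, -11), (-20, 29)) = 43.0813
d((-4, -11), (15, 24)) = 39.8246
d((-4, -11), (-15, -24)) = 17.0294
d((-5, -10), (-13, -5)) = 9.434
d((-5, -10), (4, 4)) = 16.6433
d((-5, -10), (-5, -26)) = 16.0
d((-5, -10), (-16, 0)) = 14.8661
d((-5, -10), (-20, 29)) = 41.7852
d((-5, -10), (15, 24)) = 39.4462
d((-5, -10), (-15, -24)) = 17.2047
d((-13, -5), (4, 4)) = 19.2354
d((-13, -5), (-5, -26)) = 22.4722
d((-13, -5), (-16, 0)) = 5.831
d((-13, -5), (-20, 29)) = 34.7131
d((-13, -5), (15, 24)) = 40.3113
d((-13, -5), (-15, -24)) = 19.105
d((4, 4), (-5, -26)) = 31.3209
d((4, 4), (-16, 0)) = 20.3961
d((4, 4), (-20, 29)) = 34.6554
d((4, 4), (15, 24)) = 22.8254
d((4, 4), (-15, -24)) = 33.8378
d((-5, -26), (-16, 0)) = 28.2312
d((-5, -26), (-20, 29)) = 57.0088
d((-5, -26), (15, 24)) = 53.8516
d((-5, -26), (-15, -24)) = 10.198
d((-16, 0), (-20, 29)) = 29.2746
d((-16, 0), (15, 24)) = 39.2046
d((-16, 0), (-15, -24)) = 24.0208
d((-20, 29), (15, 24)) = 35.3553
d((-20, 29), (-15, -24)) = 53.2353
d((15, 24), (-15, -24)) = 56.6039

Closest pair: (-4, -11) and (-5, -10) with distance 1.4142

The closest pair is (-4, -11) and (-5, -10) with Euclidean distance 1.4142. For 9 points, brute-force pairwise comparison is shown above. For large n, the divide-and-conquer algorithm (sort by x, recurse on halves, check the dividing strip) achieves O(n log n).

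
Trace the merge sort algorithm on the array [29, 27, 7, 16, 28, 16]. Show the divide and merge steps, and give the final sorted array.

Merge sort trace:

Split: [29, 27, 7, 16, 28, 16] -> [29, 27, 7] and [16, 28, 16]
  Split: [29, 27, 7] -> [29] and [27, 7]
    Split: [27, 7] -> [27] and [7]
    Merge: [27] + [7] -> [7, 27]
  Merge: [29] + [7, 27] -> [7, 27, 29]
  Split: [16, 28, 16] -> [16] and [28, 16]
    Split: [28, 16] -> [28] and [16]
    Merge: [28] + [16] -> [16, 28]
  Merge: [16] + [16, 28] -> [16, 16, 28]
Merge: [7, 27, 29] + [16, 16, 28] -> [7, 16, 16, 27, 28, 29]

Final sorted array: [7, 16, 16, 27, 28, 29]

The merge sort proceeds by recursively splitting the array and merging sorted halves.
After all merges, the sorted array is [7, 16, 16, 27, 28, 29].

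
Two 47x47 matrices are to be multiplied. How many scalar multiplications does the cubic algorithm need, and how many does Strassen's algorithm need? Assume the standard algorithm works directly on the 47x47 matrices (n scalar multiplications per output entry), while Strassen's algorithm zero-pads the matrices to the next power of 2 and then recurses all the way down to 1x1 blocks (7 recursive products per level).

Matrix multiplication for 47x47 matrices:

Strassen's algorithm requires power-of-2 dimensions. Pad 47x47 to 64x64 (next power of 2).

Standard algorithm: 47^3 = 103823 multiplications
Strassen's algorithm: 7^(log2(64)) = 7^6 = 117649 multiplications
Difference: 103823 - 117649 = -13826 (Strassen uses MORE here due to padding overhead — for small or just-over-power-of-2 n, padding can outweigh the per-level savings)

Standard: 103823 multiplications (47^3). Strassen: 117649 multiplications (7^6, after padding to 64x64). Strassen reduces 8 recursive multiplications to 7 at each level.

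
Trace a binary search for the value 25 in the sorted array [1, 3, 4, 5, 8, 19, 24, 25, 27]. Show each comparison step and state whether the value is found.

Binary search for 25 in [1, 3, 4, 5, 8, 19, 24, 25, 27]:

lo=0, hi=8, mid=4, arr[mid]=8 -> 8 < 25, search right half
lo=5, hi=8, mid=6, arr[mid]=24 -> 24 < 25, search right half
lo=7, hi=8, mid=7, arr[mid]=25 -> Found target at index 7!

Binary search finds 25 at index 7 after 3 comparisons. The search repeatedly halves the search space by comparing with the middle element.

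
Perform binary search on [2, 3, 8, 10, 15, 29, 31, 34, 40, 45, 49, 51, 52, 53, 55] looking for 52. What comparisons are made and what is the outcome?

Binary search for 52 in [2, 3, 8, 10, 15, 29, 31, 34, 40, 45, 49, 51, 52, 53, 55]:

lo=0, hi=14, mid=7, arr[mid]=34 -> 34 < 52, search right half
lo=8, hi=14, mid=11, arr[mid]=51 -> 51 < 52, search right half
lo=12, hi=14, mid=13, arr[mid]=53 -> 53 > 52, search left half
lo=12, hi=12, mid=12, arr[mid]=52 -> Found target at index 12!

Binary search finds 52 at index 12 after 4 comparisons. The search repeatedly halves the search space by comparing with the middle element.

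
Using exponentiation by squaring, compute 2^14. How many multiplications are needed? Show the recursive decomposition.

Computing 2^14 by squaring (build up from 2^1; each line after the first costs one multiplication):

2^1 = 2
2^2 = (2^1)^2 = 2^2 = 4
2^3 = 2 * 2^2 = 2 * 4 = 8
2^6 = (2^3)^2 = 8^2 = 64
2^7 = 2 * 2^6 = 2 * 64 = 128
2^14 = (2^7)^2 = 128^2 = 16384

Result: 16384
Multiplications needed: 5 (5 lines after 2^1)

2^14 = 16384. Using exponentiation by squaring, this requires 5 multiplications. The key idea: if the exponent is even, square the half-power; if odd, multiply by the base once.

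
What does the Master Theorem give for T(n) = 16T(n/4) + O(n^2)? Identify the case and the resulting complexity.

Master Theorem for T(n) = 16T(n/4) + O(n^2):

a = 16, b = 4, c = 2
log_b(a) = log_4(16) = 2.0000

Case 2: c = 2 = log_4(16) = 2.0000
T(n) = O(n^2 log n) = O(n^2 log n)

For T(n) = 16T(n/4) + O(n^2): log_4(16) = 2.0000. This is Case 2 of the Master Theorem (c = log_b(a), equal work at all levels), giving O(n^2 log n).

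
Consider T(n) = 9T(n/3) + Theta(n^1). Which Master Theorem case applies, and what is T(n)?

Master Theorem for T(n) = 9T(n/3) + O(n^1):

a = 9, b = 3, c = 1
log_b(a) = log_3(9) = 2.0000

Case 1: c = 1 < log_3(9) = 2.0000
T(n) = O(n^(log_3 9)) = O(n^2)

For T(n) = 9T(n/3) + O(n^1): log_3(9) = 2.0000. This is Case 1 of the Master Theorem (c < log_b(a), work dominated by leaves), giving O(n^2).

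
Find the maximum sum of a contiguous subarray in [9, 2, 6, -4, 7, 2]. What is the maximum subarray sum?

Using Kadane's algorithm on [9, 2, 6, -4, 7, 2]:

Scanning through the array:
Position 1 (value 2): max_ending_here = 11, max_so_far = 11
Position 2 (value 6): max_ending_here = 17, max_so_far = 17
Position 3 (value -4): max_ending_here = 13, max_so_far = 17
Position 4 (value 7): max_ending_here = 20, max_so_far = 20
Position 5 (value 2): max_ending_here = 22, max_so_far = 22

Maximum subarray: [9, 2, 6, -4, 7, 2]
Maximum sum: 22

The maximum subarray is [9, 2, 6, -4, 7, 2] with sum 22. This subarray runs from index 0 to index 5.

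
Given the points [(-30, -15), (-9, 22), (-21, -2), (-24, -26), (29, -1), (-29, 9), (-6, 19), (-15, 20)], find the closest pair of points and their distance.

Computing all pairwise distances among 8 points:

d((-30, -15), (-9, 22)) = 42.5441
d((-30, -15), (-21, -2)) = 15.8114
d((-30, -15), (-24, -26)) = 12.53
d((-30, -15), (29, -1)) = 60.6383
d((-30, -15), (-29, 9)) = 24.0208
d((-30, -15), (-6, 19)) = 41.6173
d((-30, -15), (-15, 20)) = 38.0789
d((-9, 22), (-21, -2)) = 26.8328
d((-9, 22), (-24, -26)) = 50.2892
d((-9, 22), (29, -1)) = 44.4185
d((-9, 22), (-29, 9)) = 23.8537
d((-9, 22), (-6, 19)) = 4.2426 <-- minimum
d((-9, 22), (-15, 20)) = 6.3246
d((-21, -2), (-24, -26)) = 24.1868
d((-21, -2), (29, -1)) = 50.01
d((-21, -2), (-29, 9)) = 13.6015
d((-21, -2), (-6, 19)) = 25.807
d((-21, -2), (-15, 20)) = 22.8035
d((-24, -26), (29, -1)) = 58.6003
d((-24, -26), (-29, 9)) = 35.3553
d((-24, -26), (-6, 19)) = 48.4665
d((-24, -26), (-15, 20)) = 46.8722
d((29, -1), (-29, 9)) = 58.8558
d((29, -1), (-6, 19)) = 40.3113
d((29, -1), (-15, 20)) = 48.7545
d((-29, 9), (-6, 19)) = 25.0799
d((-29, 9), (-15, 20)) = 17.8045
d((-6, 19), (-15, 20)) = 9.0554

Closest pair: (-9, 22) and (-6, 19) with distance 4.2426

The closest pair is (-9, 22) and (-6, 19) with Euclidean distance 4.2426. For 8 points, brute-force pairwise comparison is shown above. For large n, the divide-and-conquer algorithm (sort by x, recurse on halves, check the dividing strip) achieves O(n log n).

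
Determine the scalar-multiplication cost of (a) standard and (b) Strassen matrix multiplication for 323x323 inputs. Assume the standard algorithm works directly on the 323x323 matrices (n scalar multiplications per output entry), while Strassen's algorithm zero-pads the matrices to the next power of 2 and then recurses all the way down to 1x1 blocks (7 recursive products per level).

Matrix multiplication for 323x323 matrices:

Strassen's algorithm requires power-of-2 dimensions. Pad 323x323 to 512x512 (next power of 2).

Standard algorithm: 323^3 = 33698267 multiplications
Strassen's algorithm: 7^(log2(512)) = 7^9 = 40353607 multiplications
Difference: 33698267 - 40353607 = -6655340 (Strassen uses MORE here due to padding overhead — for small or just-over-power-of-2 n, padding can outweigh the per-level savings)

Standard: 33698267 multiplications (323^3). Strassen: 40353607 multiplications (7^9, after padding to 512x512). Strassen reduces 8 recursive multiplications to 7 at each level.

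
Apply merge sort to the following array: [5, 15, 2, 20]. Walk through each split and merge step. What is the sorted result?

Merge sort trace:

Split: [5, 15, 2, 20] -> [5, 15] and [2, 20]
  Split: [5, 15] -> [5] and [15]
  Merge: [5] + [15] -> [5, 15]
  Split: [2, 20] -> [2] and [20]
  Merge: [2] + [20] -> [2, 20]
Merge: [5, 15] + [2, 20] -> [2, 5, 15, 20]

Final sorted array: [2, 5, 15, 20]

The merge sort proceeds by recursively splitting the array and merging sorted halves.
After all merges, the sorted array is [2, 5, 15, 20].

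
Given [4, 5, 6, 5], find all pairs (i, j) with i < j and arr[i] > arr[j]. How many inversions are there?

Finding inversions in [4, 5, 6, 5]:

(2, 3): arr[2]=6 > arr[3]=5

Total inversions: 1

The array has 1 inversion(s): (2,3). Each pair (i,j) satisfies i < j and arr[i] > arr[j].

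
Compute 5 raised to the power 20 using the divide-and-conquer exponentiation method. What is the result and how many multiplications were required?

Computing 5^20 by squaring (build up from 5^1; each line after the first costs one multiplication):

5^1 = 5
5^2 = (5^1)^2 = 5^2 = 25
5^4 = (5^2)^2 = 25^2 = 625
5^5 = 5 * 5^4 = 5 * 625 = 3125
5^10 = (5^5)^2 = 3125^2 = 9765625
5^20 = (5^10)^2 = 9765625^2 = 95367431640625

Result: 95367431640625
Multiplications needed: 5 (5 lines after 5^1)

5^20 = 95367431640625. Using exponentiation by squaring, this requires 5 multiplications. The key idea: if the exponent is even, square the half-power; if odd, multiply by the base once.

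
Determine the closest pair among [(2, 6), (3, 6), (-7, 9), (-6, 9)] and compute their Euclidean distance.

Computing all pairwise distances among 4 points:

d((2, 6), (3, 6)) = 1.0 <-- minimum
d((2, 6), (-7, 9)) = 9.4868
d((2, 6), (-6, 9)) = 8.544
d((3, 6), (-7, 9)) = 10.4403
d((3, 6), (-6, 9)) = 9.4868
d((-7, 9), (-6, 9)) = 1.0 <-- minimum

Minimum distance: 1.0 (tie among 2 pairs: (2, 6) and (3, 6); (-7, 9) and (-6, 9))

The minimum Euclidean distance is 1.0. There is a tie: 2 pairs achieve this minimum — (2, 6) and (3, 6); (-7, 9) and (-6, 9). Any of these is a valid closest pair. For 4 points, brute-force pairwise comparison is shown above. For large n, the divide-and-conquer algorithm (sort by x, recurse on halves, check the dividing strip) achieves O(n log n).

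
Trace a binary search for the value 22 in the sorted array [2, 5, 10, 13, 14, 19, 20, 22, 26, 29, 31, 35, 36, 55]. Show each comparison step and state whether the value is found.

Binary search for 22 in [2, 5, 10, 13, 14, 19, 20, 22, 26, 29, 31, 35, 36, 55]:

lo=0, hi=13, mid=6, arr[mid]=20 -> 20 < 22, search right half
lo=7, hi=13, mid=10, arr[mid]=31 -> 31 > 22, search left half
lo=7, hi=9, mid=8, arr[mid]=26 -> 26 > 22, search left half
lo=7, hi=7, mid=7, arr[mid]=22 -> Found target at index 7!

Binary search finds 22 at index 7 after 4 comparisons. The search repeatedly halves the search space by comparing with the middle element.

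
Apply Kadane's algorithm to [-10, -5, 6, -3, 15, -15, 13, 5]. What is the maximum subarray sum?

Using Kadane's algorithm on [-10, -5, 6, -3, 15, -15, 13, 5]:

Scanning through the array:
Position 1 (value -5): max_ending_here = -5, max_so_far = -5
Position 2 (value 6): max_ending_here = 6, max_so_far = 6
Position 3 (value -3): max_ending_here = 3, max_so_far = 6
Position 4 (value 15): max_ending_here = 18, max_so_far = 18
Position 5 (value -15): max_ending_here = 3, max_so_far = 18
Position 6 (value 13): max_ending_here = 16, max_so_far = 18
Position 7 (value 5): max_ending_here = 21, max_so_far = 21

Maximum subarray: [6, -3, 15, -15, 13, 5]
Maximum sum: 21

The maximum subarray is [6, -3, 15, -15, 13, 5] with sum 21. This subarray runs from index 2 to index 7.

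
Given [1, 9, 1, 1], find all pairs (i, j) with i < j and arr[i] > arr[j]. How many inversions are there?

Finding inversions in [1, 9, 1, 1]:

(1, 2): arr[1]=9 > arr[2]=1
(1, 3): arr[1]=9 > arr[3]=1

Total inversions: 2

The array has 2 inversion(s): (1,2), (1,3). Each pair (i,j) satisfies i < j and arr[i] > arr[j].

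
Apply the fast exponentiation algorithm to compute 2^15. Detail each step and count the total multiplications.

Computing 2^15 by squaring (build up from 2^1; each line after the first costs one multiplication):

2^1 = 2
2^2 = (2^1)^2 = 2^2 = 4
2^3 = 2 * 2^2 = 2 * 4 = 8
2^6 = (2^3)^2 = 8^2 = 64
2^7 = 2 * 2^6 = 2 * 64 = 128
2^14 = (2^7)^2 = 128^2 = 16384
2^15 = 2 * 2^14 = 2 * 16384 = 32768

Result: 32768
Multiplications needed: 6 (6 lines after 2^1)

2^15 = 32768. Using exponentiation by squaring, this requires 6 multiplications. The key idea: if the exponent is even, square the half-power; if odd, multiply by the base once.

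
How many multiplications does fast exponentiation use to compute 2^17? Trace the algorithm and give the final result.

Computing 2^17 by squaring (build up from 2^1; each line after the first costs one multiplication):

2^1 = 2
2^2 = (2^1)^2 = 2^2 = 4
2^4 = (2^2)^2 = 4^2 = 16
2^8 = (2^4)^2 = 16^2 = 256
2^16 = (2^8)^2 = 256^2 = 65536
2^17 = 2 * 2^16 = 2 * 65536 = 131072

Result: 131072
Multiplications needed: 5 (5 lines after 2^1)

2^17 = 131072. Using exponentiation by squaring, this requires 5 multiplications. The key idea: if the exponent is even, square the half-power; if odd, multiply by the base once.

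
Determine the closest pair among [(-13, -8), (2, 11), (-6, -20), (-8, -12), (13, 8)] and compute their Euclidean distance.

Computing all pairwise distances among 5 points:

d((-13, -8), (2, 11)) = 24.2074
d((-13, -8), (-6, -20)) = 13.8924
d((-13, -8), (-8, -12)) = 6.4031 <-- minimum
d((-13, -8), (13, 8)) = 30.5287
d((2, 11), (-6, -20)) = 32.0156
d((2, 11), (-8, -12)) = 25.0799
d((2, 11), (13, 8)) = 11.4018
d((-6, -20), (-8, -12)) = 8.2462
d((-6, -20), (13, 8)) = 33.8378
d((-8, -12), (13, 8)) = 29.0

Closest pair: (-13, -8) and (-8, -12) with distance 6.4031

The closest pair is (-13, -8) and (-8, -12) with Euclidean distance 6.4031. For 5 points, brute-force pairwise comparison is shown above. For large n, the divide-and-conquer algorithm (sort by x, recurse on halves, check the dividing strip) achieves O(n log n).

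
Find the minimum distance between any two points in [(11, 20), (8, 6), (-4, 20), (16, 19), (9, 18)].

Computing all pairwise distances among 5 points:

d((11, 20), (8, 6)) = 14.3178
d((11, 20), (-4, 20)) = 15.0
d((11, 20), (16, 19)) = 5.099
d((11, 20), (9, 18)) = 2.8284 <-- minimum
d((8, 6), (-4, 20)) = 18.4391
d((8, 6), (16, 19)) = 15.2643
d((8, 6), (9, 18)) = 12.0416
d((-4, 20), (16, 19)) = 20.025
d((-4, 20), (9, 18)) = 13.1529
d((16, 19), (9, 18)) = 7.0711

Closest pair: (11, 20) and (9, 18) with distance 2.8284

The closest pair is (11, 20) and (9, 18) with Euclidean distance 2.8284. For 5 points, brute-force pairwise comparison is shown above. For large n, the divide-and-conquer algorithm (sort by x, recurse on halves, check the dividing strip) achieves O(n log n).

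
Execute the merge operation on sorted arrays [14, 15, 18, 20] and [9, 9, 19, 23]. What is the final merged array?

Merging process:

Compare 14 vs 9: take 9 from right. Merged: [9]
Compare 14 vs 9: take 9 from right. Merged: [9, 9]
Compare 14 vs 19: take 14 from left. Merged: [9, 9, 14]
Compare 15 vs 19: take 15 from left. Merged: [9, 9, 14, 15]
Compare 18 vs 19: take 18 from left. Merged: [9, 9, 14, 15, 18]
Compare 20 vs 19: take 19 from right. Merged: [9, 9, 14, 15, 18, 19]
Compare 20 vs 23: take 20 from left. Merged: [9, 9, 14, 15, 18, 19, 20]
Append remaining from right: [23]. Merged: [9, 9, 14, 15, 18, 19, 20, 23]

Final merged array: [9, 9, 14, 15, 18, 19, 20, 23]
Total comparisons: 7

The merged array is [9, 9, 14, 15, 18, 19, 20, 23], requiring 7 comparisons. The merge step runs in O(n) time where n is the total number of elements.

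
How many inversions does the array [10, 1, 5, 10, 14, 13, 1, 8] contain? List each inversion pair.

Finding inversions in [10, 1, 5, 10, 14, 13, 1, 8]:

(0, 1): arr[0]=10 > arr[1]=1
(0, 2): arr[0]=10 > arr[2]=5
(0, 6): arr[0]=10 > arr[6]=1
(0, 7): arr[0]=10 > arr[7]=8
(2, 6): arr[2]=5 > arr[6]=1
(3, 6): arr[3]=10 > arr[6]=1
(3, 7): arr[3]=10 > arr[7]=8
(4, 5): arr[4]=14 > arr[5]=13
(4, 6): arr[4]=14 > arr[6]=1
(4, 7): arr[4]=14 > arr[7]=8
(5, 6): arr[5]=13 > arr[6]=1
(5, 7): arr[5]=13 > arr[7]=8

Total inversions: 12

The array has 12 inversion(s): (0,1), (0,2), (0,6), (0,7), (2,6), (3,6), (3,7), (4,5), (4,6), (4,7), (5,6), (5,7). Each pair (i,j) satisfies i < j and arr[i] > arr[j].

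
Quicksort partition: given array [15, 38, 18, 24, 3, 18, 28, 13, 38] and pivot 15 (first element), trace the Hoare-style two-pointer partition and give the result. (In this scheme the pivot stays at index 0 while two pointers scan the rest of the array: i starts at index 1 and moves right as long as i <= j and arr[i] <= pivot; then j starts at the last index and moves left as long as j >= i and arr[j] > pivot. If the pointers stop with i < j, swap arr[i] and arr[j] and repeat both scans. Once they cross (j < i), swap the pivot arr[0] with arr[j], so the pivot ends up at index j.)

Hoare-style two-pointer partition with pivot = 15:

Initial array: [15, 38, 18, 24, 3, 18, 28, 13, 38]

Pointers start at i = 1, j = 8.
i stops at index 1 (arr[1]=38 > 15), j stops at index 7 (arr[7]=13 <= 15): swap arr[1] and arr[7], array becomes [15, 13, 18, 24, 3, 18, 28, 38, 38]
i stops at index 2 (arr[2]=18 > 15), j stops at index 4 (arr[4]=3 <= 15): swap arr[2] and arr[4], array becomes [15, 13, 3, 24, 18, 18, 28, 38, 38]
i ends at 3, j ends at 2: the pointers have crossed (j < i), so scanning stops.

Swap pivot arr[0] with arr[2] to place pivot at position 2: [3, 13, 15, 24, 18, 18, 28, 38, 38]
Pivot position: 2

After partitioning with pivot 15, the array becomes [3, 13, 15, 24, 18, 18, 28, 38, 38]. The pivot is placed at index 2. All elements to the left of the pivot are <= 15, and all elements to the right are > 15.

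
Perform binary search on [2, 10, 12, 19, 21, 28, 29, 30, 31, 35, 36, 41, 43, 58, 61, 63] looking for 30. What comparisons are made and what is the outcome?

Binary search for 30 in [2, 10, 12, 19, 21, 28, 29, 30, 31, 35, 36, 41, 43, 58, 61, 63]:

lo=0, hi=15, mid=7, arr[mid]=30 -> Found target at index 7!

Binary search finds 30 at index 7 after 1 comparisons. The search repeatedly halves the search space by comparing with the middle element.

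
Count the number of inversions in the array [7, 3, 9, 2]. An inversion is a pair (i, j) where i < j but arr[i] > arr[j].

Finding inversions in [7, 3, 9, 2]:

(0, 1): arr[0]=7 > arr[1]=3
(0, 3): arr[0]=7 > arr[3]=2
(1, 3): arr[1]=3 > arr[3]=2
(2, 3): arr[2]=9 > arr[3]=2

Total inversions: 4

The array has 4 inversion(s): (0,1), (0,3), (1,3), (2,3). Each pair (i,j) satisfies i < j and arr[i] > arr[j].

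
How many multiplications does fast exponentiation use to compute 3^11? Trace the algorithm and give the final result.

Computing 3^11 by squaring (build up from 3^1; each line after the first costs one multiplication):

3^1 = 3
3^2 = (3^1)^2 = 3^2 = 9
3^4 = (3^2)^2 = 9^2 = 81
3^5 = 3 * 3^4 = 3 * 81 = 243
3^10 = (3^5)^2 = 243^2 = 59049
3^11 = 3 * 3^10 = 3 * 59049 = 177147

Result: 177147
Multiplications needed: 5 (5 lines after 3^1)

3^11 = 177147. Using exponentiation by squaring, this requires 5 multiplications. The key idea: if the exponent is even, square the half-power; if odd, multiply by the base once.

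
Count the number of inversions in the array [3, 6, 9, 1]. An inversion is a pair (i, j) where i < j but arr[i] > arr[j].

Finding inversions in [3, 6, 9, 1]:

(0, 3): arr[0]=3 > arr[3]=1
(1, 3): arr[1]=6 > arr[3]=1
(2, 3): arr[2]=9 > arr[3]=1

Total inversions: 3

The array has 3 inversion(s): (0,3), (1,3), (2,3). Each pair (i,j) satisfies i < j and arr[i] > arr[j].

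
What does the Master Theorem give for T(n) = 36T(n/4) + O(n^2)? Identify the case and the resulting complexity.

Master Theorem for T(n) = 36T(n/4) + O(n^2):

a = 36, b = 4, c = 2
log_b(a) = log_4(36) = 2.5850

Case 1: c = 2 < log_4(36) = 2.5850
T(n) = O(n^(log_4 36))

For T(n) = 36T(n/4) + O(n^2): log_4(36) = 2.5850. This is Case 1 of the Master Theorem (c < log_b(a), work dominated by leaves), giving O(n^(log_4 36)).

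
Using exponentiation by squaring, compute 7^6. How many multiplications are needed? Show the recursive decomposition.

Computing 7^6 by squaring (build up from 7^1; each line after the first costs one multiplication):

7^1 = 7
7^2 = (7^1)^2 = 7^2 = 49
7^3 = 7 * 7^2 = 7 * 49 = 343
7^6 = (7^3)^2 = 343^2 = 117649

Result: 117649
Multiplications needed: 3 (3 lines after 7^1)

7^6 = 117649. Using exponentiation by squaring, this requires 3 multiplications. The key idea: if the exponent is even, square the half-power; if odd, multiply by the base once.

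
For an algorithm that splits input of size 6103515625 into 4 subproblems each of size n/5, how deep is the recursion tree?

For divide and conquer with division factor 5:

Problem sizes at each level:
Level 0: 6103515625
Level 1: 1220703125
Level 2: 244140625
Level 3: 48828125
Level 4: 9765625
Level 5: 1953125
Level 6: 390625
Level 7: 78125
Level 8: 15625
Level 9: 3125
Level 10: 625
Level 11: 125
Level 12: 25
Level 13: 5
Level 14: 1

The root is level 0 and the size-1 base case is level 14 (the tree spans levels 0 through 14, i.e. 15 levels counting the root), so the depth is the number of divisions: log_5(6103515625) = 14

The recursion tree depth is log_5(6103515625) = 14. At each level, the problem size is divided by 5, so it takes 14 divisions to reduce to a base case of size 1. The algorithm makes 4 recursive calls at each level.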